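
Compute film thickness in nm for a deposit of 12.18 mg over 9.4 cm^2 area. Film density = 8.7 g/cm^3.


Convert: m = 12.18 mg = 1.2180e-05 kg, A = 9.4 cm^2 = 9.4000e-04 m^2, rho = 8.7 g/cm^3 = 8700 kg/m^3
t = m / (A * rho)
t = 1.2180e-05 / (9.4000e-04 * 8700)
t = 1.4894e-06 m = 1489.4 nm

1489.4


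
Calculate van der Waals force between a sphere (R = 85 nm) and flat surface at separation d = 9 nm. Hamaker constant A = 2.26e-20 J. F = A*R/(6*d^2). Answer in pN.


Convert to SI: R = 85 nm = 8.5e-08 m, d = 9 nm = 9e-09 m
F = A * R / (6 * d^2)
F = 2.26e-20 * 8.5e-08 / (6 * (9e-09)^2)
F = 3.95267e-12 N = 3.953 pN

3.953


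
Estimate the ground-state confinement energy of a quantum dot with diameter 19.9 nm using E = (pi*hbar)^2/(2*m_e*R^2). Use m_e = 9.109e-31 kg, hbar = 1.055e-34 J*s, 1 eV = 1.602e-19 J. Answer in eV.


Radius R = 19.9/2 = 9.95 nm = 9.95e-09 m
E = (pi * 1.055e-34)^2 / (2 * 9.109e-31 * (9.95e-09)^2)
E(J) = 6.09057e-22
E = E(J) / 1.602e-19 = 0.0038 eV

0.0038


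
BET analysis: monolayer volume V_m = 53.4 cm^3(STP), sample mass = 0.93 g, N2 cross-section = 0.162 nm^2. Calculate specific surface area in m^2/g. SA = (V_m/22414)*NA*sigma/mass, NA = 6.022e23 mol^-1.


Number of moles in monolayer = V_m / 22414 = 53.4 / 22414 = 0.00238244
Number of molecules = moles * NA = 0.00238244 * 6.022e23
SA = molecules * sigma / mass
SA = (53.4 / 22414) * 6.022e23 * 0.162e-18 / 0.93
SA = 249.9 m^2/g

249.9


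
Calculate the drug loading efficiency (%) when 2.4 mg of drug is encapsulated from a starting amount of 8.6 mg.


Drug loading efficiency = (drug loaded / drug initial) * 100
DLE = 2.4 / 8.6 * 100
DLE = 0.2791 * 100
DLE = 27.91%

27.91


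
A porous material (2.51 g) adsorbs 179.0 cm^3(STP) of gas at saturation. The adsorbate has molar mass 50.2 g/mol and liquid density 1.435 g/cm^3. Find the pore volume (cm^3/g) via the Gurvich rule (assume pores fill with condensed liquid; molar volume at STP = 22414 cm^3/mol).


Moles adsorbed n = V_ads / 22414 = 179.0 / 22414 = 7.986080e-03 mol
Liquid volume V_liq = n * M / rho_liq = 7.986080e-03 * 50.2 / 1.435 = 0.27937 cm^3
Specific pore volume V_pore = V_liq / m_sample = 0.27937 / 2.51
V_pore = 0.1113 cm^3/g

0.1113


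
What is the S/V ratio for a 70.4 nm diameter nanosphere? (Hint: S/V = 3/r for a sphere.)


Radius r = 70.4/2 = 35.2 nm
S/V = 3 / r = 3 / 35.2
S/V = 0.0852 nm^-1

0.0852


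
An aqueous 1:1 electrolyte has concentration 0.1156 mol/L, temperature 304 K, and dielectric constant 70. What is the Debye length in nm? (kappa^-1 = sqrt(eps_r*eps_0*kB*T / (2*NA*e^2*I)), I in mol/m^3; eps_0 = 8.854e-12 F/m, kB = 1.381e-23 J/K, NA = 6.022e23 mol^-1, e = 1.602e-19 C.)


Ionic strength I = 0.1156 * 1^2 * 1000 = 115.6 mol/m^3
kappa^-1 = sqrt(70 * 8.854e-12 * 1.381e-23 * 304 / (2 * 6.022e23 * (1.602e-19)^2 * 115.6))
kappa^-1 = 0.853 nm

0.853


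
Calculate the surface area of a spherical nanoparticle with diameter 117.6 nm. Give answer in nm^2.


Radius r = 117.6/2 = 58.8 nm
Surface area SA = 4 * pi * r^2
SA = 4 * pi * (58.8)^2
SA = 43447.47 nm^2

43447.47


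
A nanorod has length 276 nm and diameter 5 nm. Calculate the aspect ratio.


Aspect ratio AR = length / diameter
AR = 276 / 5
AR = 55.2

55.2


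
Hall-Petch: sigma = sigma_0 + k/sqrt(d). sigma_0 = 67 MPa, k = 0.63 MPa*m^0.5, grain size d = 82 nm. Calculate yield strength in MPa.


d = 82 nm = 8.2e-08 m
sqrt(d) = 0.0002863564
Hall-Petch contribution = k / sqrt(d) = 0.63 / 0.0002863564 = 2200.1 MPa
sigma = sigma_0 + k/sqrt(d) = 67 + 2200.1 = 2267.1 MPa

2267.1


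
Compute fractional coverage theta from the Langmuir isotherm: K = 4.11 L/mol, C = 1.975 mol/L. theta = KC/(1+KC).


Langmuir isotherm: theta = K*C / (1 + K*C)
K*C = 4.11 * 1.975 = 8.11725
theta = 8.11725 / (1 + 8.11725) = 8.11725 / 9.11725
theta = 0.8903

0.8903


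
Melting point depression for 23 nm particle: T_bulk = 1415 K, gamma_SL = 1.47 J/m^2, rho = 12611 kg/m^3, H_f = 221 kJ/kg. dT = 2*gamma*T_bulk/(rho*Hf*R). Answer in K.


Radius R = 23/2 = 11.5 nm = 1.15e-08 m
Convert H_f = 221 kJ/kg = 221000 J/kg
dT = 2 * gamma_SL * T_bulk / (rho * H_f * R)
dT = 2 * 1.47 * 1415 / (12611 * 221000 * 1.15e-08)
dT = 129.8 K

129.8


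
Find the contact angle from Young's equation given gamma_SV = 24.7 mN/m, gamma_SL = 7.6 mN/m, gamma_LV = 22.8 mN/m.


cos(theta) = (gamma_SV - gamma_SL) / gamma_LV
cos(theta) = (24.7 - 7.6) / 22.8
cos(theta) = 0.75
theta = arccos(0.75) = 41.41 degrees

41.41


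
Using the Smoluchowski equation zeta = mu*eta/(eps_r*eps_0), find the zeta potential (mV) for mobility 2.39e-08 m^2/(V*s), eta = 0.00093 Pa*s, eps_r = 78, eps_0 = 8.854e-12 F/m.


Smoluchowski equation: zeta = mu * eta / (eps_r * eps_0)
zeta = 2.39e-08 * 0.00093 / (78 * 8.854e-12)
zeta = 0.032184 V = 32.18 mV

32.18


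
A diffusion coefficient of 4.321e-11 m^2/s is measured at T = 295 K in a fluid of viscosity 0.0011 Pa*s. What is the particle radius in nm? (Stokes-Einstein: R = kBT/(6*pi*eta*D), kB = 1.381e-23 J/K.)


Stokes-Einstein: R = kB*T / (6*pi*eta*D)
R = 1.381e-23 * 295 / (6 * pi * 0.0011 * 4.321e-11)
R = 4.54713e-09 m = 4.55 nm

4.55


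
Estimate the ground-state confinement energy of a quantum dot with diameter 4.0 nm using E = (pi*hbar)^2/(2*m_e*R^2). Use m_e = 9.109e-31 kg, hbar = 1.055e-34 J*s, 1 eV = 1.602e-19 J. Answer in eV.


Radius R = 4.0/2 = 2 nm = 2e-09 m
E = (pi * 1.055e-34)^2 / (2 * 9.109e-31 * (2e-09)^2)
E(J) = 1.50745e-20
E = E(J) / 1.602e-19 = 0.0941 eV

0.0941


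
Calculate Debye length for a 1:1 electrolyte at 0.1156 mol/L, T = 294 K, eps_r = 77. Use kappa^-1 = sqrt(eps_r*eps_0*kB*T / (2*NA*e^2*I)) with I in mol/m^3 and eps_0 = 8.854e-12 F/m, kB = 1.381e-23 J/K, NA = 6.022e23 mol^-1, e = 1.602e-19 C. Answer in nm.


Ionic strength I = 0.1156 * 1^2 * 1000 = 115.6 mol/m^3
kappa^-1 = sqrt(77 * 8.854e-12 * 1.381e-23 * 294 / (2 * 6.022e23 * (1.602e-19)^2 * 115.6))
kappa^-1 = 0.88 nm

0.88


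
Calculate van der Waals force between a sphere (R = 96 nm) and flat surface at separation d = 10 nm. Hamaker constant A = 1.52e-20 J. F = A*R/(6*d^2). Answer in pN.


Convert to SI: R = 96 nm = 9.6e-08 m, d = 10 nm = 1e-08 m
F = A * R / (6 * d^2)
F = 1.52e-20 * 9.6e-08 / (6 * (1e-08)^2)
F = 2.432e-12 N = 2.432 pN

2.432


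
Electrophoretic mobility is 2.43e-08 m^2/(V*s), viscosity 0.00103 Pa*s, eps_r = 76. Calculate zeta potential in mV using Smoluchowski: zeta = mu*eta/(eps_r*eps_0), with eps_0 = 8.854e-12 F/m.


Smoluchowski equation: zeta = mu * eta / (eps_r * eps_0)
zeta = 2.43e-08 * 0.00103 / (76 * 8.854e-12)
zeta = 0.037195 V = 37.2 mV

37.2


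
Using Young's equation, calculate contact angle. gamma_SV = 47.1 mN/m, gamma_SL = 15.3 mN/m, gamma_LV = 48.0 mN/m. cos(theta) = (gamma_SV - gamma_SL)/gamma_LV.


cos(theta) = (gamma_SV - gamma_SL) / gamma_LV
cos(theta) = (47.1 - 15.3) / 48.0
cos(theta) = 0.6625
theta = arccos(0.6625) = 48.51 degrees

48.51


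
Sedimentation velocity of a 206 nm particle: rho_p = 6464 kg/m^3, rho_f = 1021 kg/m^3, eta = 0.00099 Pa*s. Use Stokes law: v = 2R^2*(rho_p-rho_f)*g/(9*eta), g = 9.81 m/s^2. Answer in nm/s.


Radius R = 206/2 nm = 1.03e-07 m
Density difference = 6464 - 1021 = 5443 kg/m^3
v = 2 * R^2 * (rho_p - rho_f) * g / (9 * eta)
v = 2 * (1.03e-07)^2 * 5443 * 9.81 / (9 * 0.00099)
v = 1.27155e-07 m/s = 127.1552 nm/s

127.1552


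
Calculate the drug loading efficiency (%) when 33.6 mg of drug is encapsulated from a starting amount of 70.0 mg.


Drug loading efficiency = (drug loaded / drug initial) * 100
DLE = 33.6 / 70.0 * 100
DLE = 0.48 * 100
DLE = 48.0%

48.0


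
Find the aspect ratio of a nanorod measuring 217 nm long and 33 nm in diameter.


Aspect ratio AR = length / diameter
AR = 217 / 33
AR = 6.58

6.58


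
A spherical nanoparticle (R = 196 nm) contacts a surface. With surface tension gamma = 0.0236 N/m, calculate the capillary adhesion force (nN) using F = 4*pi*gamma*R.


Convert radius: R = 196 nm = 1.96e-07 m
F = 4 * pi * gamma * R
F = 4 * pi * 0.0236 * 1.96e-07
F = 5.8127e-08 N = 58.127 nN

58.127


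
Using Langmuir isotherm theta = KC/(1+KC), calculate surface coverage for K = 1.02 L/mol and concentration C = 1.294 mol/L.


Langmuir isotherm: theta = K*C / (1 + K*C)
K*C = 1.02 * 1.294 = 1.31988
theta = 1.31988 / (1 + 1.31988) = 1.31988 / 2.31988
theta = 0.5689

0.5689


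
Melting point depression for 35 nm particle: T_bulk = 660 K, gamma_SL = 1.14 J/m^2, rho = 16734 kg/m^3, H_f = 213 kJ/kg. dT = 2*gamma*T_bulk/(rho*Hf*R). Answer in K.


Radius R = 35/2 = 17.5 nm = 1.75e-08 m
Convert H_f = 213 kJ/kg = 213000 J/kg
dT = 2 * gamma_SL * T_bulk / (rho * H_f * R)
dT = 2 * 1.14 * 660 / (16734 * 213000 * 1.75e-08)
dT = 24.1 K

24.1


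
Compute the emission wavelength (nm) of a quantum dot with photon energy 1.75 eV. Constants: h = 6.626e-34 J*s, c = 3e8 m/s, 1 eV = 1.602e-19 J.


Convert energy: E = 1.75 eV = 1.75 * 1.602e-19 = 2.8035e-19 J
lambda = h*c / E = 6.626e-34 * 3e8 / 2.8035e-19
lambda = 7.09042e-07 m = 709.0 nm

709.0


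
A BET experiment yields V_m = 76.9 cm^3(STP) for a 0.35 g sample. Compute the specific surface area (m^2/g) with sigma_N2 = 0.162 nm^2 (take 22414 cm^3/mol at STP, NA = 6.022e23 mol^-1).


Number of moles in monolayer = V_m / 22414 = 76.9 / 22414 = 0.00343089
Number of molecules = moles * NA = 0.00343089 * 6.022e23
SA = molecules * sigma / mass
SA = (76.9 / 22414) * 6.022e23 * 0.162e-18 / 0.35
SA = 956.3 m^2/g

956.3


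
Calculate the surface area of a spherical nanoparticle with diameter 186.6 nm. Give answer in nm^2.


Radius r = 186.6/2 = 93.3 nm
Surface area SA = 4 * pi * r^2
SA = 4 * pi * (93.3)^2
SA = 109388.87 nm^2

109388.87


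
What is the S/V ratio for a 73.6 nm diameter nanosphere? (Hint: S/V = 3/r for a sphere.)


Radius r = 73.6/2 = 36.8 nm
S/V = 3 / r = 3 / 36.8
S/V = 0.0815 nm^-1

0.0815


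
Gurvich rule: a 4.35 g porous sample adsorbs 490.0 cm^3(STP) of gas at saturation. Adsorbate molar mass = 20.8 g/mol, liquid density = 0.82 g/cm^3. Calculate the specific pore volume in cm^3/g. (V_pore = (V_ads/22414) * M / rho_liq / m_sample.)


Moles adsorbed n = V_ads / 22414 = 490.0 / 22414 = 2.186134e-02 mol
Liquid volume V_liq = n * M / rho_liq = 2.186134e-02 * 20.8 / 0.82 = 0.55453 cm^3
Specific pore volume V_pore = V_liq / m_sample = 0.55453 / 4.35
V_pore = 0.1275 cm^3/g

0.1275


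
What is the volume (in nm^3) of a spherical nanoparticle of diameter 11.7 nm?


Radius r = 11.7/2 = 5.85 nm
Volume V = (4/3) * pi * r^3
V = (4/3) * pi * (5.85)^3
V = 838.6 nm^3

838.6


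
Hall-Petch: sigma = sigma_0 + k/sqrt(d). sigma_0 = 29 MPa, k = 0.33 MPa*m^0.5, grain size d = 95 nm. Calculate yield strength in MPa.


d = 95 nm = 9.5e-08 m
sqrt(d) = 0.0003082207
Hall-Petch contribution = k / sqrt(d) = 0.33 / 0.0003082207 = 1070.7 MPa
sigma = sigma_0 + k/sqrt(d) = 29 + 1070.7 = 1099.7 MPa

1099.7


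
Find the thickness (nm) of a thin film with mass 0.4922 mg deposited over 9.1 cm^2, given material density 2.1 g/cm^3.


Convert: m = 0.4922 mg = 4.9220e-07 kg, A = 9.1 cm^2 = 9.1000e-04 m^2, rho = 2.1 g/cm^3 = 2100 kg/m^3
t = m / (A * rho)
t = 4.9220e-07 / (9.1000e-04 * 2100)
t = 2.5756e-07 m = 257.6 nm

257.6


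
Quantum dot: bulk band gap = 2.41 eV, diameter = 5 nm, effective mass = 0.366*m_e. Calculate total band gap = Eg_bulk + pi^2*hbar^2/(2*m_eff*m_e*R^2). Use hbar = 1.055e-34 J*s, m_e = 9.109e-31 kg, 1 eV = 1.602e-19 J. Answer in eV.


Radius R = 5/2 nm = 2.5e-09 m
Confinement energy dE = pi^2 * hbar^2 / (2 * m_eff * m_e * R^2)
dE = pi^2 * (1.055e-34)^2 / (2 * 0.366 * 9.109e-31 * (2.5e-09)^2) J, divided by 1.602e-19 J/eV
dE = 0.1645 eV
Total band gap = E_g(bulk) + dE = 2.41 + 0.1645 = 2.5745 eV

2.5745


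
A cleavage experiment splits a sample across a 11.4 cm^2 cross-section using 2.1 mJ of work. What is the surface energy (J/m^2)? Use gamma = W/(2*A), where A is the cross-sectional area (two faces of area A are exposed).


Convert: A = 11.4 cm^2 = 0.00114 m^2, W = 2.1 mJ = 0.0021 J
Cleaving exposes two faces of area A, so total new surface = 2*A and gamma = W / (2*A)
gamma = 0.0021 / (2 * 0.00114)
gamma = 0.921 J/m^2

0.921


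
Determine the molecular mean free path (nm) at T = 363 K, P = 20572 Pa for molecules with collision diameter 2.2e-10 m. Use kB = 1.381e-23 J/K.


Mean free path: lambda = kB*T / (sqrt(2) * pi * d^2 * P)
lambda = 1.381e-23 * 363 / (sqrt(2) * pi * (2.2e-10)^2 * 20572)
lambda = 1.13322e-06 m
lambda = 1133.22 nm

1133.22


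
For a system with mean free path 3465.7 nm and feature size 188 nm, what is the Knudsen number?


Knudsen number Kn = lambda / L
Kn = 3465.7 / 188
Kn = 18.4346

18.4346


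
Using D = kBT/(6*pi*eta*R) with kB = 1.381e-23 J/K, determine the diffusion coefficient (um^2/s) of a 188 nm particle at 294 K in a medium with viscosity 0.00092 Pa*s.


Radius R = 188/2 = 94 nm = 9.4e-08 m
D = kB*T / (6*pi*eta*R)
D = 1.381e-23 * 294 / (6 * pi * 0.00092 * 9.4e-08)
D = 2.49072e-12 m^2/s = 2.491 um^2/s

2.491


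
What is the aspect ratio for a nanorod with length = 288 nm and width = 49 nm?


Aspect ratio AR = length / diameter
AR = 288 / 49
AR = 5.88

5.88


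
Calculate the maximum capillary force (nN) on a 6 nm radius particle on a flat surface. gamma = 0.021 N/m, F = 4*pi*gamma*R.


Convert radius: R = 6 nm = 6e-09 m
F = 4 * pi * gamma * R
F = 4 * pi * 0.021 * 6e-09
F = 1.58336e-09 N = 1.5834 nN

1.5834


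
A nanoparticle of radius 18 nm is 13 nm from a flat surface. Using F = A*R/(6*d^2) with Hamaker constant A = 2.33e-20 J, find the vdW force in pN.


Convert to SI: R = 18 nm = 1.8e-08 m, d = 13 nm = 1.3e-08 m
F = A * R / (6 * d^2)
F = 2.33e-20 * 1.8e-08 / (6 * (1.3e-08)^2)
F = 4.13609e-13 N = 0.414 pN

0.414


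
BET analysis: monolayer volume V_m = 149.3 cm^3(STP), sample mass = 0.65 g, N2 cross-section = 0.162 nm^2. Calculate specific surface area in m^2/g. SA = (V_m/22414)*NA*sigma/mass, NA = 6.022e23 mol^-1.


Number of moles in monolayer = V_m / 22414 = 149.3 / 22414 = 0.00666102
Number of molecules = moles * NA = 0.00666102 * 6.022e23
SA = molecules * sigma / mass
SA = (149.3 / 22414) * 6.022e23 * 0.162e-18 / 0.65
SA = 999.7 m^2/g

999.7


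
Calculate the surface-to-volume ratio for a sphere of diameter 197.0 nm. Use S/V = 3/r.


Radius r = 197.0/2 = 98.5 nm
S/V = 3 / r = 3 / 98.5
S/V = 0.0305 nm^-1

0.0305


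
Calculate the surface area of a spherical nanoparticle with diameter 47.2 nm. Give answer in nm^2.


Radius r = 47.2/2 = 23.6 nm
Surface area SA = 4 * pi * r^2
SA = 4 * pi * (23.6)^2
SA = 6998.97 nm^2

6998.97


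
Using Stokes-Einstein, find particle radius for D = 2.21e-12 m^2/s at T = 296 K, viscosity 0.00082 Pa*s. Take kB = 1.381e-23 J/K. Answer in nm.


Stokes-Einstein: R = kB*T / (6*pi*eta*D)
R = 1.381e-23 * 296 / (6 * pi * 0.00082 * 2.21e-12)
R = 1.19668e-07 m = 119.67 nm

119.67


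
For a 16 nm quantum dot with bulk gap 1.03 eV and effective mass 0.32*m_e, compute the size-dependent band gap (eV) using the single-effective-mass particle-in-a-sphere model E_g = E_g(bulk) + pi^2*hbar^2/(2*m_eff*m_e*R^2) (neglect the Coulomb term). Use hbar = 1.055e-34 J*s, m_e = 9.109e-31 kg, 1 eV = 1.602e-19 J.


Radius R = 16/2 nm = 8e-09 m
Confinement energy dE = pi^2 * hbar^2 / (2 * m_eff * m_e * R^2)
dE = pi^2 * (1.055e-34)^2 / (2 * 0.32 * 9.109e-31 * (8e-09)^2) J, divided by 1.602e-19 J/eV
dE = 0.0184 eV
Total band gap = E_g(bulk) + dE = 1.03 + 0.0184 = 1.0484 eV

1.0484


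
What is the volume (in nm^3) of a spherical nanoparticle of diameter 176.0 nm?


Radius r = 176.0/2 = 88 nm
Volume V = (4/3) * pi * r^3
V = (4/3) * pi * (88)^3
V = 2854543.24 nm^3

2854543.24


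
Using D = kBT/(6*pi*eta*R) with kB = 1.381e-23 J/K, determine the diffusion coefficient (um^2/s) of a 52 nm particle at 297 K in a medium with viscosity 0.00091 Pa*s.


Radius R = 52/2 = 26 nm = 2.6e-08 m
D = kB*T / (6*pi*eta*R)
D = 1.381e-23 * 297 / (6 * pi * 0.00091 * 2.6e-08)
D = 9.19675e-12 m^2/s = 9.197 um^2/s

9.197


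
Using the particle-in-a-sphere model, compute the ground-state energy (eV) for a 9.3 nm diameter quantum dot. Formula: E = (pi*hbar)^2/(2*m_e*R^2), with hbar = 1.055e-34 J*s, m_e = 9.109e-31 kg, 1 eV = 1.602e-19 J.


Radius R = 9.3/2 = 4.65 nm = 4.65e-09 m
E = (pi * 1.055e-34)^2 / (2 * 9.109e-31 * (4.65e-09)^2)
E(J) = 2.78868e-21
E = E(J) / 1.602e-19 = 0.0174 eV

0.0174


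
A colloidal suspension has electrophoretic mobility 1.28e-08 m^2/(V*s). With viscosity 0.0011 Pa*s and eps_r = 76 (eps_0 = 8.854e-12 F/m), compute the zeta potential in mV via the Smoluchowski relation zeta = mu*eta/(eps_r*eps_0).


Smoluchowski equation: zeta = mu * eta / (eps_r * eps_0)
zeta = 1.28e-08 * 0.0011 / (76 * 8.854e-12)
zeta = 0.020924 V = 20.92 mV

20.92


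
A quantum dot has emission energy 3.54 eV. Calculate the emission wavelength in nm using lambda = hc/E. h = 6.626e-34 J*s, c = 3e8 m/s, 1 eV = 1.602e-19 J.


Convert energy: E = 3.54 eV = 3.54 * 1.602e-19 = 5.67108e-19 J
lambda = h*c / E = 6.626e-34 * 3e8 / 5.67108e-19
lambda = 3.50515e-07 m = 350.5 nm

350.5


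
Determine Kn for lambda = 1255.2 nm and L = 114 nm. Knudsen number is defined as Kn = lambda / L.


Knudsen number Kn = lambda / L
Kn = 1255.2 / 114
Kn = 11.0105

11.0105


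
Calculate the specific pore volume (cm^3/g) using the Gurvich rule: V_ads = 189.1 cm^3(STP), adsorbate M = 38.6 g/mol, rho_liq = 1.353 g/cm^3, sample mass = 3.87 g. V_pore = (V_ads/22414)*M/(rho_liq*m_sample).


Moles adsorbed n = V_ads / 22414 = 189.1 / 22414 = 8.436691e-03 mol
Liquid volume V_liq = n * M / rho_liq = 8.436691e-03 * 38.6 / 1.353 = 0.24069 cm^3
Specific pore volume V_pore = V_liq / m_sample = 0.24069 / 3.87
V_pore = 0.0622 cm^3/g

0.0622


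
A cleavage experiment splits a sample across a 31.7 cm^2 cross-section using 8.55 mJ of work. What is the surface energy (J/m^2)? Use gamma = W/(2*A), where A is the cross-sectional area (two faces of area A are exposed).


Convert: A = 31.7 cm^2 = 0.00317 m^2, W = 8.55 mJ = 0.00855 J
Cleaving exposes two faces of area A, so total new surface = 2*A and gamma = W / (2*A)
gamma = 0.00855 / (2 * 0.00317)
gamma = 1.349 J/m^2

1.349


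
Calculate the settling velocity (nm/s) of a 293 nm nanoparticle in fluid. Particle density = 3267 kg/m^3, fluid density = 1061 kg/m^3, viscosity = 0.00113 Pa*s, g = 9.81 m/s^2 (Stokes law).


Radius R = 293/2 nm = 1.465e-07 m
Density difference = 3267 - 1061 = 2206 kg/m^3
v = 2 * R^2 * (rho_p - rho_f) * g / (9 * eta)
v = 2 * (1.465e-07)^2 * 2206 * 9.81 / (9 * 0.00113)
v = 9.13395e-08 m/s = 91.3395 nm/s

91.3395


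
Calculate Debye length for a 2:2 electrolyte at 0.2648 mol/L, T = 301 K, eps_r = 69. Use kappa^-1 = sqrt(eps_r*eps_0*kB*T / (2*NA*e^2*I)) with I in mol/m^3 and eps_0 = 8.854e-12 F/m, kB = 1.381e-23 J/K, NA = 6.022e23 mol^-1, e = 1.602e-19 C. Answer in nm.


Ionic strength I = 0.2648 * 2^2 * 1000 = 1059.2 mol/m^3
kappa^-1 = sqrt(69 * 8.854e-12 * 1.381e-23 * 301 / (2 * 6.022e23 * (1.602e-19)^2 * 1059.2))
kappa^-1 = 0.279 nm

0.279


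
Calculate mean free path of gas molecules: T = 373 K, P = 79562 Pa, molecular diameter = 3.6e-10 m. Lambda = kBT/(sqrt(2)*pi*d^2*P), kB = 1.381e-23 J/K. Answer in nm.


Mean free path: lambda = kB*T / (sqrt(2) * pi * d^2 * P)
lambda = 1.381e-23 * 373 / (sqrt(2) * pi * (3.6e-10)^2 * 79562)
lambda = 1.12442e-07 m
lambda = 112.44 nm

112.44


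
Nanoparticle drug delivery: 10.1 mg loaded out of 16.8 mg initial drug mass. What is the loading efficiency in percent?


Drug loading efficiency = (drug loaded / drug initial) * 100
DLE = 10.1 / 16.8 * 100
DLE = 0.6012 * 100
DLE = 60.12%

60.12


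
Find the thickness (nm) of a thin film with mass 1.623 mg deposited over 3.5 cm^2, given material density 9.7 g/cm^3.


Convert: m = 1.623 mg = 1.6230e-06 kg, A = 3.5 cm^2 = 3.5000e-04 m^2, rho = 9.7 g/cm^3 = 9700 kg/m^3
t = m / (A * rho)
t = 1.6230e-06 / (3.5000e-04 * 9700)
t = 4.7806e-07 m = 478.1 nm

478.1


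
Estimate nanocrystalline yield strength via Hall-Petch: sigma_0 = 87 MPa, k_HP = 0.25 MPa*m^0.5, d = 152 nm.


d = 152 nm = 1.52e-07 m
sqrt(d) = 0.0003898718
Hall-Petch contribution = k / sqrt(d) = 0.25 / 0.0003898718 = 641.2 MPa
sigma = sigma_0 + k/sqrt(d) = 87 + 641.2 = 728.2 MPa

728.2


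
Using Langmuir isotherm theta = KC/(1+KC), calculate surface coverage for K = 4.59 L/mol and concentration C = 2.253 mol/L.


Langmuir isotherm: theta = K*C / (1 + K*C)
K*C = 4.59 * 2.253 = 10.34127
theta = 10.34127 / (1 + 10.34127) = 10.34127 / 11.34127
theta = 0.9118

0.9118


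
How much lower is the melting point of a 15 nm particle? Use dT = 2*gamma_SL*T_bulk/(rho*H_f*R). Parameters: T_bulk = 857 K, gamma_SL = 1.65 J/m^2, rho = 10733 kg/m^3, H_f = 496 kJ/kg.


Radius R = 15/2 = 7.5 nm = 7.5e-09 m
Convert H_f = 496 kJ/kg = 496000 J/kg
dT = 2 * gamma_SL * T_bulk / (rho * H_f * R)
dT = 2 * 1.65 * 857 / (10733 * 496000 * 7.5e-09)
dT = 70.8 K

70.8


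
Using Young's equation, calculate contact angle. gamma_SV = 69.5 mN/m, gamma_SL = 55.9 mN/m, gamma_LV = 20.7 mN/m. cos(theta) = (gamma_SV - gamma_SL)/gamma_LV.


cos(theta) = (gamma_SV - gamma_SL) / gamma_LV
cos(theta) = (69.5 - 55.9) / 20.7
cos(theta) = 0.657005
theta = arccos(0.657005) = 48.93 degrees

48.93


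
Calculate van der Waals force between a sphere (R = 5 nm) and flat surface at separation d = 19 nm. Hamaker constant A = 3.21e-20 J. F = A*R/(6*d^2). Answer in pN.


Convert to SI: R = 5 nm = 5e-09 m, d = 19 nm = 1.9e-08 m
F = A * R / (6 * d^2)
F = 3.21e-20 * 5e-09 / (6 * (1.9e-08)^2)
F = 7.40997e-14 N = 0.074 pN

0.074


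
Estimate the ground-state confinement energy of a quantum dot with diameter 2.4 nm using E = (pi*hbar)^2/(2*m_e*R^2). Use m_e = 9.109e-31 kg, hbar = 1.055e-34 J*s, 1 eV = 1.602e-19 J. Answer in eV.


Radius R = 2.4/2 = 1.2 nm = 1.2e-09 m
E = (pi * 1.055e-34)^2 / (2 * 9.109e-31 * (1.2e-09)^2)
E(J) = 4.18737e-20
E = E(J) / 1.602e-19 = 0.2614 eV

0.2614


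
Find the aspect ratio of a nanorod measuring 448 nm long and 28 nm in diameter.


Aspect ratio AR = length / diameter
AR = 448 / 28
AR = 16.0

16.0


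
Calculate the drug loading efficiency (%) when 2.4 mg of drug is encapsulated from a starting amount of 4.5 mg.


Drug loading efficiency = (drug loaded / drug initial) * 100
DLE = 2.4 / 4.5 * 100
DLE = 0.5333 * 100
DLE = 53.33%

53.33


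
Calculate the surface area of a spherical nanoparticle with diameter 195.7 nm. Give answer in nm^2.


Radius r = 195.7/2 = 97.85 nm
Surface area SA = 4 * pi * r^2
SA = 4 * pi * (97.85)^2
SA = 120318.25 nm^2

120318.25


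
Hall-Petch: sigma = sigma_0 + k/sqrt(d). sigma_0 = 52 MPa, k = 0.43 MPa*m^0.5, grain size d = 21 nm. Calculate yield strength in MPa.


d = 21 nm = 2.1e-08 m
sqrt(d) = 0.0001449138
Hall-Petch contribution = k / sqrt(d) = 0.43 / 0.0001449138 = 2967.3 MPa
sigma = sigma_0 + k/sqrt(d) = 52 + 2967.3 = 3019.3 MPa

3019.3


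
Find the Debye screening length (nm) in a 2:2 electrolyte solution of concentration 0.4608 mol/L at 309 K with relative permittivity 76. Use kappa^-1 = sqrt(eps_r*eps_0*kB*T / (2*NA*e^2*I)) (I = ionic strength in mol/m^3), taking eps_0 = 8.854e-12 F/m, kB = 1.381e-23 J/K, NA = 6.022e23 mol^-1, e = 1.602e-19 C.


Ionic strength I = 0.4608 * 2^2 * 1000 = 1843.2 mol/m^3
kappa^-1 = sqrt(76 * 8.854e-12 * 1.381e-23 * 309 / (2 * 6.022e23 * (1.602e-19)^2 * 1843.2))
kappa^-1 = 0.225 nm

0.225


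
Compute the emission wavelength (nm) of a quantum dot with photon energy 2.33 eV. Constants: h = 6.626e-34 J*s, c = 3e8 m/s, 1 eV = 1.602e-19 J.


Convert energy: E = 2.33 eV = 2.33 * 1.602e-19 = 3.73266e-19 J
lambda = h*c / E = 6.626e-34 * 3e8 / 3.73266e-19
lambda = 5.32542e-07 m = 532.5 nm

532.5


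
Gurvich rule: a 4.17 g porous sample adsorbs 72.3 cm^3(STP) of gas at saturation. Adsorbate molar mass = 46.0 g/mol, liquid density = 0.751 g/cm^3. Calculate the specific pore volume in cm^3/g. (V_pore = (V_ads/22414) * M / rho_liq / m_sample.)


Moles adsorbed n = V_ads / 22414 = 72.3 / 22414 = 3.225663e-03 mol
Liquid volume V_liq = n * M / rho_liq = 3.225663e-03 * 46.0 / 0.751 = 0.19758 cm^3
Specific pore volume V_pore = V_liq / m_sample = 0.19758 / 4.17
V_pore = 0.0474 cm^3/g

0.0474


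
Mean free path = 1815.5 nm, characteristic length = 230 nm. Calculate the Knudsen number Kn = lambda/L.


Knudsen number Kn = lambda / L
Kn = 1815.5 / 230
Kn = 7.8935

7.8935


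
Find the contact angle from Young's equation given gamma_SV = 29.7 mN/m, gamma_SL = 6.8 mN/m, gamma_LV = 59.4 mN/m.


cos(theta) = (gamma_SV - gamma_SL) / gamma_LV
cos(theta) = (29.7 - 6.8) / 59.4
cos(theta) = 0.385522
theta = arccos(0.385522) = 67.32 degrees

67.32


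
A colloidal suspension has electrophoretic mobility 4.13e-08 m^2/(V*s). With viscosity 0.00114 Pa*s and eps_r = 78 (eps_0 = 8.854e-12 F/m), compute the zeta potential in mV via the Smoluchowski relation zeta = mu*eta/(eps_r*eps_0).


Smoluchowski equation: zeta = mu * eta / (eps_r * eps_0)
zeta = 4.13e-08 * 0.00114 / (78 * 8.854e-12)
zeta = 0.068174 V = 68.17 mV

68.17


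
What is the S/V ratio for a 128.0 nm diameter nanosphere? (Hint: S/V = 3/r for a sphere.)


Radius r = 128.0/2 = 64 nm
S/V = 3 / r = 3 / 64
S/V = 0.0469 nm^-1

0.0469


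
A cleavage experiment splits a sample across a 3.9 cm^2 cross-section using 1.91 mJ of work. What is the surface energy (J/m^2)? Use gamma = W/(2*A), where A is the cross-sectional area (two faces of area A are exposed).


Convert: A = 3.9 cm^2 = 0.00039 m^2, W = 1.91 mJ = 0.00191 J
Cleaving exposes two faces of area A, so total new surface = 2*A and gamma = W / (2*A)
gamma = 0.00191 / (2 * 0.00039)
gamma = 2.449 J/m^2

2.449


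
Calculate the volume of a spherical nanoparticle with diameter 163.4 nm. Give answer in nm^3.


Radius r = 163.4/2 = 81.7 nm
Volume V = (4/3) * pi * r^3
V = (4/3) * pi * (81.7)^3
V = 2284308.62 nm^3

2284308.62


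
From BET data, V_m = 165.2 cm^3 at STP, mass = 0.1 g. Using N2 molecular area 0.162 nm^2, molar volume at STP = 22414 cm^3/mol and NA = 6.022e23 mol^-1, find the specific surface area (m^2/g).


Number of moles in monolayer = V_m / 22414 = 165.2 / 22414 = 0.00737039
Number of molecules = moles * NA = 0.00737039 * 6.022e23
SA = molecules * sigma / mass
SA = (165.2 / 22414) * 6.022e23 * 0.162e-18 / 0.1
SA = 7190.3 m^2/g

7190.3


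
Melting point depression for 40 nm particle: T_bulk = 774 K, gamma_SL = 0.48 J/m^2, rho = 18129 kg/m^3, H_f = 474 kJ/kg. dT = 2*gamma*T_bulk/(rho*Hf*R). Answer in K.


Radius R = 40/2 = 20 nm = 2e-08 m
Convert H_f = 474 kJ/kg = 474000 J/kg
dT = 2 * gamma_SL * T_bulk / (rho * H_f * R)
dT = 2 * 0.48 * 774 / (18129 * 474000 * 2e-08)
dT = 4.3 K

4.3


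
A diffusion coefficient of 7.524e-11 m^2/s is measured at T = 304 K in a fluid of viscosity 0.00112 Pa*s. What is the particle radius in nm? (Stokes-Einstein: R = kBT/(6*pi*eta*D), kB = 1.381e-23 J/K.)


Stokes-Einstein: R = kB*T / (6*pi*eta*D)
R = 1.381e-23 * 304 / (6 * pi * 0.00112 * 7.524e-11)
R = 2.64301e-09 m = 2.64 nm

2.64


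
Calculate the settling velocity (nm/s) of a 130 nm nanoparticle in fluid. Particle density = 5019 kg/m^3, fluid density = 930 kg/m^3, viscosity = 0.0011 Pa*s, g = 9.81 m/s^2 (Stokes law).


Radius R = 130/2 nm = 6.5e-08 m
Density difference = 5019 - 930 = 4089 kg/m^3
v = 2 * R^2 * (rho_p - rho_f) * g / (9 * eta)
v = 2 * (6.5e-08)^2 * 4089 * 9.81 / (9 * 0.0011)
v = 3.42379e-08 m/s = 34.2379 nm/s

34.2379


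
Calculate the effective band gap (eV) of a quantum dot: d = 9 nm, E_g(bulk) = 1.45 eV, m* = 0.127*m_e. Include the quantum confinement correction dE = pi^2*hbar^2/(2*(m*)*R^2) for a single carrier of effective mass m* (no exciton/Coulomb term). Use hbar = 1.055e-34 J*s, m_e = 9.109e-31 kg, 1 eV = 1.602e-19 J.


Radius R = 9/2 nm = 4.5e-09 m
Confinement energy dE = pi^2 * hbar^2 / (2 * m_eff * m_e * R^2)
dE = pi^2 * (1.055e-34)^2 / (2 * 0.127 * 9.109e-31 * (4.5e-09)^2) J, divided by 1.602e-19 J/eV
dE = 0.1464 eV
Total band gap = E_g(bulk) + dE = 1.45 + 0.1464 = 1.5964 eV

1.5964


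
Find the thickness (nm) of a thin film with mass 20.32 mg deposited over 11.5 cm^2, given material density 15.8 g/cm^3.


Convert: m = 20.32 mg = 2.0320e-05 kg, A = 11.5 cm^2 = 1.1500e-03 m^2, rho = 15.8 g/cm^3 = 15800 kg/m^3
t = m / (A * rho)
t = 2.0320e-05 / (1.1500e-03 * 15800)
t = 1.1183e-06 m = 1118.3 nm

1118.3


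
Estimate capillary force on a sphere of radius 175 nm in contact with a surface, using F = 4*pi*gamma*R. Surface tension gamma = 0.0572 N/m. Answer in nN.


Convert radius: R = 175 nm = 1.75e-07 m
F = 4 * pi * gamma * R
F = 4 * pi * 0.0572 * 1.75e-07
F = 1.25789e-07 N = 125.7894 nN

125.7894


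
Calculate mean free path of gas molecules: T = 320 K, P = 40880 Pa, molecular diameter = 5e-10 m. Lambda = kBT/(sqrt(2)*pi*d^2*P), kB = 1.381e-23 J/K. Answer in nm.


Mean free path: lambda = kB*T / (sqrt(2) * pi * d^2 * P)
lambda = 1.381e-23 * 320 / (sqrt(2) * pi * (5e-10)^2 * 40880)
lambda = 9.73258e-08 m
lambda = 97.33 nm

97.33


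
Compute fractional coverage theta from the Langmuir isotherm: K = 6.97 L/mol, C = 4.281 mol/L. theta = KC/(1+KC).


Langmuir isotherm: theta = K*C / (1 + K*C)
K*C = 6.97 * 4.281 = 29.83857
theta = 29.83857 / (1 + 29.83857) = 29.83857 / 30.83857
theta = 0.9676

0.9676


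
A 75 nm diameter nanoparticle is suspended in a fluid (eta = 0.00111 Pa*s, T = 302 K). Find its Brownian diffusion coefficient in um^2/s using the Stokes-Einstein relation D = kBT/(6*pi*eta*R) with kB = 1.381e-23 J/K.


Radius R = 75/2 = 37.5 nm = 3.75e-08 m
D = kB*T / (6*pi*eta*R)
D = 1.381e-23 * 302 / (6 * pi * 0.00111 * 3.75e-08)
D = 5.31551e-12 m^2/s = 5.316 um^2/s

5.316


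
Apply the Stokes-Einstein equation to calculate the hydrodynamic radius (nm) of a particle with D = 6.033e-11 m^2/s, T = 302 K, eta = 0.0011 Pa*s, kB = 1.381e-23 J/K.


Stokes-Einstein: R = kB*T / (6*pi*eta*D)
R = 1.381e-23 * 302 / (6 * pi * 0.0011 * 6.033e-11)
R = 3.33406e-09 m = 3.33 nm

3.33


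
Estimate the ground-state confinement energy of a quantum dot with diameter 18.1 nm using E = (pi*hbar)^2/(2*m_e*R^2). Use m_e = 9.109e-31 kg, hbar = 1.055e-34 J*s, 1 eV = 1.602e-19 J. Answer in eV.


Radius R = 18.1/2 = 9.05 nm = 9.05e-09 m
E = (pi * 1.055e-34)^2 / (2 * 9.109e-31 * (9.05e-09)^2)
E(J) = 7.36219e-22
E = E(J) / 1.602e-19 = 0.0046 eV

0.0046


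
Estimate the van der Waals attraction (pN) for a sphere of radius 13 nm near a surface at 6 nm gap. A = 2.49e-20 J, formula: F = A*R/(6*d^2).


Convert to SI: R = 13 nm = 1.3e-08 m, d = 6 nm = 6e-09 m
F = A * R / (6 * d^2)
F = 2.49e-20 * 1.3e-08 / (6 * (6e-09)^2)
F = 1.49861e-12 N = 1.499 pN

1.499


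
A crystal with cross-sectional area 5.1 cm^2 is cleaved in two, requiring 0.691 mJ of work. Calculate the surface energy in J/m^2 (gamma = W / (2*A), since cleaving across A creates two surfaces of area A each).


Convert: A = 5.1 cm^2 = 0.00051 m^2, W = 0.691 mJ = 0.000691 J
Cleaving exposes two faces of area A, so total new surface = 2*A and gamma = W / (2*A)
gamma = 0.000691 / (2 * 0.00051)
gamma = 0.677 J/m^2

0.677


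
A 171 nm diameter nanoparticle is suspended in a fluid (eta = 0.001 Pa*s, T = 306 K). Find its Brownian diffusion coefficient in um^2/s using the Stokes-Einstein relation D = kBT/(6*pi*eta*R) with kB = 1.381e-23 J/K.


Radius R = 171/2 = 85.5 nm = 8.55e-08 m
D = kB*T / (6*pi*eta*R)
D = 1.381e-23 * 306 / (6 * pi * 0.001 * 8.55e-08)
D = 2.62209e-12 m^2/s = 2.622 um^2/s

2.622


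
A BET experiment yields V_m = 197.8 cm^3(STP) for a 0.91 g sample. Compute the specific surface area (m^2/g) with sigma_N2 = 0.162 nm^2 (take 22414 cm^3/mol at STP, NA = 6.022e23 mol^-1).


Number of moles in monolayer = V_m / 22414 = 197.8 / 22414 = 0.00882484
Number of molecules = moles * NA = 0.00882484 * 6.022e23
SA = molecules * sigma / mass
SA = (197.8 / 22414) * 6.022e23 * 0.162e-18 / 0.91
SA = 946.1 m^2/g

946.1


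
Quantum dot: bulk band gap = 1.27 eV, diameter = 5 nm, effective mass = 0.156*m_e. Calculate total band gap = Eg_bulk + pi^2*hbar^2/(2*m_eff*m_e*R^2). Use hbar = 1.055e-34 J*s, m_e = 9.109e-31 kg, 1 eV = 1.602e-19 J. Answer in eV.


Radius R = 5/2 nm = 2.5e-09 m
Confinement energy dE = pi^2 * hbar^2 / (2 * m_eff * m_e * R^2)
dE = pi^2 * (1.055e-34)^2 / (2 * 0.156 * 9.109e-31 * (2.5e-09)^2) J, divided by 1.602e-19 J/eV
dE = 0.386 eV
Total band gap = E_g(bulk) + dE = 1.27 + 0.386 = 1.656 eV

1.656


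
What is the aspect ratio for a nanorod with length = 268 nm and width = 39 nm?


Aspect ratio AR = length / diameter
AR = 268 / 39
AR = 6.87

6.87


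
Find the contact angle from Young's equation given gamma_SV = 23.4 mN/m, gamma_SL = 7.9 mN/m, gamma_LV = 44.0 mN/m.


cos(theta) = (gamma_SV - gamma_SL) / gamma_LV
cos(theta) = (23.4 - 7.9) / 44.0
cos(theta) = 0.352273
theta = arccos(0.352273) = 69.37 degrees

69.37


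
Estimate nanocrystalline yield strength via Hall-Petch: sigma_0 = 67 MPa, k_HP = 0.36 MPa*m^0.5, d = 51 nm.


d = 51 nm = 5.1e-08 m
sqrt(d) = 0.0002258318
Hall-Petch contribution = k / sqrt(d) = 0.36 / 0.0002258318 = 1594.1 MPa
sigma = sigma_0 + k/sqrt(d) = 67 + 1594.1 = 1661.1 MPa

1661.1


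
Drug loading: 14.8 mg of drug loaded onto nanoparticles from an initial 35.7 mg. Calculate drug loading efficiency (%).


Drug loading efficiency = (drug loaded / drug initial) * 100
DLE = 14.8 / 35.7 * 100
DLE = 0.4146 * 100
DLE = 41.46%

41.46


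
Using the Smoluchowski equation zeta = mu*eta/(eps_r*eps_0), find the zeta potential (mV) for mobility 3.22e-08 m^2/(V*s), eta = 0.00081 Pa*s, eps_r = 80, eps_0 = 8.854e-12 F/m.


Smoluchowski equation: zeta = mu * eta / (eps_r * eps_0)
zeta = 3.22e-08 * 0.00081 / (80 * 8.854e-12)
zeta = 0.036822 V = 36.82 mV

36.82


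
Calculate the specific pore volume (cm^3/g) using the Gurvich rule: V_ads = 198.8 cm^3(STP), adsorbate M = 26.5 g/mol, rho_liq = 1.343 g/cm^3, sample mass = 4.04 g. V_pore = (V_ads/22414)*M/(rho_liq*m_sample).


Moles adsorbed n = V_ads / 22414 = 198.8 / 22414 = 8.869457e-03 mol
Liquid volume V_liq = n * M / rho_liq = 8.869457e-03 * 26.5 / 1.343 = 0.17501 cm^3
Specific pore volume V_pore = V_liq / m_sample = 0.17501 / 4.04
V_pore = 0.0433 cm^3/g

0.0433


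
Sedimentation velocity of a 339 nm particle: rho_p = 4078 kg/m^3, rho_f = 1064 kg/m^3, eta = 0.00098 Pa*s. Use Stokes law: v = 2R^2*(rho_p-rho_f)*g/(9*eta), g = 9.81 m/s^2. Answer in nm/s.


Radius R = 339/2 nm = 1.695e-07 m
Density difference = 4078 - 1064 = 3014 kg/m^3
v = 2 * R^2 * (rho_p - rho_f) * g / (9 * eta)
v = 2 * (1.695e-07)^2 * 3014 * 9.81 / (9 * 0.00098)
v = 1.92625e-07 m/s = 192.6252 nm/s

192.6252


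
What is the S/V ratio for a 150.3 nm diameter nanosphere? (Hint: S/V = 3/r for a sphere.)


Radius r = 150.3/2 = 75.15 nm
S/V = 3 / r = 3 / 75.15
S/V = 0.0399 nm^-1

0.0399


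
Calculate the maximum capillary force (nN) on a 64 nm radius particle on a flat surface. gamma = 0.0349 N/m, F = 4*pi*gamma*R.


Convert radius: R = 64 nm = 6.4e-08 m
F = 4 * pi * gamma * R
F = 4 * pi * 0.0349 * 6.4e-08
F = 2.80682e-08 N = 28.0682 nN

28.0682


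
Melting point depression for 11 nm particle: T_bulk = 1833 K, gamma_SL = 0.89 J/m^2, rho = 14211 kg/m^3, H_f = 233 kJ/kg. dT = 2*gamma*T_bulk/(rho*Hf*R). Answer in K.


Radius R = 11/2 = 5.5 nm = 5.5e-09 m
Convert H_f = 233 kJ/kg = 233000 J/kg
dT = 2 * gamma_SL * T_bulk / (rho * H_f * R)
dT = 2 * 0.89 * 1833 / (14211 * 233000 * 5.5e-09)
dT = 179.2 K

179.2


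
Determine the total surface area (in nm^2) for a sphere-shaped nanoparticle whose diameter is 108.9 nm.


Radius r = 108.9/2 = 54.45 nm
Surface area SA = 4 * pi * r^2
SA = 4 * pi * (54.45)^2
SA = 37256.81 nm^2

37256.81


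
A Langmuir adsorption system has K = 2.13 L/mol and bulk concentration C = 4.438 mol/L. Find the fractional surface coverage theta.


Langmuir isotherm: theta = K*C / (1 + K*C)
K*C = 2.13 * 4.438 = 9.45294
theta = 9.45294 / (1 + 9.45294) = 9.45294 / 10.45294
theta = 0.9043

0.9043


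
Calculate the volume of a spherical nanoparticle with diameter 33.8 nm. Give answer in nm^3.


Radius r = 33.8/2 = 16.9 nm
Volume V = (4/3) * pi * r^3
V = (4/3) * pi * (16.9)^3
V = 20218.49 nm^3

20218.49


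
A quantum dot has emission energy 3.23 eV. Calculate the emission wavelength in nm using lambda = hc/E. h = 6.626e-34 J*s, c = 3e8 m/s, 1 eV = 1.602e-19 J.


Convert energy: E = 3.23 eV = 3.23 * 1.602e-19 = 5.17446e-19 J
lambda = h*c / E = 6.626e-34 * 3e8 / 5.17446e-19
lambda = 3.84156e-07 m = 384.2 nm

384.2


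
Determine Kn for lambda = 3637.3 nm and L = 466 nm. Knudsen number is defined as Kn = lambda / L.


Knudsen number Kn = lambda / L
Kn = 3637.3 / 466
Kn = 7.8054

7.8054


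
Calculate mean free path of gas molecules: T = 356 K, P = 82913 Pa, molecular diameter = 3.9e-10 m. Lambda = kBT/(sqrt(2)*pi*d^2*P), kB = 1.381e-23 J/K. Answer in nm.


Mean free path: lambda = kB*T / (sqrt(2) * pi * d^2 * P)
lambda = 1.381e-23 * 356 / (sqrt(2) * pi * (3.9e-10)^2 * 82913)
lambda = 8.77459e-08 m
lambda = 87.75 nm

87.75


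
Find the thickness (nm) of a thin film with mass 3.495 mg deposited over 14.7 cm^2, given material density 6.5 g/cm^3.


Convert: m = 3.495 mg = 3.4950e-06 kg, A = 14.7 cm^2 = 1.4700e-03 m^2, rho = 6.5 g/cm^3 = 6500 kg/m^3
t = m / (A * rho)
t = 3.4950e-06 / (1.4700e-03 * 6500)
t = 3.6578e-07 m = 365.8 nm

365.8


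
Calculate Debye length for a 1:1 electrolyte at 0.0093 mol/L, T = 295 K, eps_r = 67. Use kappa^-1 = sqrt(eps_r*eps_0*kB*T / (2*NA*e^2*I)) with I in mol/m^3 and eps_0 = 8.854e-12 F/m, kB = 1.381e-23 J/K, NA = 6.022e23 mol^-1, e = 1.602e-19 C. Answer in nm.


Ionic strength I = 0.0093 * 1^2 * 1000 = 9.3 mol/m^3
kappa^-1 = sqrt(67 * 8.854e-12 * 1.381e-23 * 295 / (2 * 6.022e23 * (1.602e-19)^2 * 9.3))
kappa^-1 = 2.9 nm

2.9


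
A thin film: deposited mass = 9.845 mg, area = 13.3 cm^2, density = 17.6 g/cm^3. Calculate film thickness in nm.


Convert: m = 9.845 mg = 9.8450e-06 kg, A = 13.3 cm^2 = 1.3300e-03 m^2, rho = 17.6 g/cm^3 = 17600 kg/m^3
t = m / (A * rho)
t = 9.8450e-06 / (1.3300e-03 * 17600)
t = 4.2058e-07 m = 420.6 nm

420.6


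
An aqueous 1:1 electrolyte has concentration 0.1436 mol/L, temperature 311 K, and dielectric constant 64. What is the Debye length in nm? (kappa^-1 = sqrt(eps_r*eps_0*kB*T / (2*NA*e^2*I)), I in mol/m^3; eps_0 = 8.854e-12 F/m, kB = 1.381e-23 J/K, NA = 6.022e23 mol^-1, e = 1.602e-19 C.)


Ionic strength I = 0.1436 * 1^2 * 1000 = 143.6 mol/m^3
kappa^-1 = sqrt(64 * 8.854e-12 * 1.381e-23 * 311 / (2 * 6.022e23 * (1.602e-19)^2 * 143.6))
kappa^-1 = 0.74 nm

0.74


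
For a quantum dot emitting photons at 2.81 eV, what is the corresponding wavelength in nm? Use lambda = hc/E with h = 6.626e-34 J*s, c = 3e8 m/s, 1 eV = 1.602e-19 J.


Convert energy: E = 2.81 eV = 2.81 * 1.602e-19 = 4.50162e-19 J
lambda = h*c / E = 6.626e-34 * 3e8 / 4.50162e-19
lambda = 4.41574e-07 m = 441.6 nm

441.6


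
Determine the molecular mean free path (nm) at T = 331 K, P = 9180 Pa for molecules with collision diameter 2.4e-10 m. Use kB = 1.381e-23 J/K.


Mean free path: lambda = kB*T / (sqrt(2) * pi * d^2 * P)
lambda = 1.381e-23 * 331 / (sqrt(2) * pi * (2.4e-10)^2 * 9180)
lambda = 1.94577e-06 m
lambda = 1945.77 nm

1945.77


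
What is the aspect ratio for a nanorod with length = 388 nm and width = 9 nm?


Aspect ratio AR = length / diameter
AR = 388 / 9
AR = 43.11

43.11


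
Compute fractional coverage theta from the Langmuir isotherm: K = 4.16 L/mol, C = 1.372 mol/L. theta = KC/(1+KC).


Langmuir isotherm: theta = K*C / (1 + K*C)
K*C = 4.16 * 1.372 = 5.70752
theta = 5.70752 / (1 + 5.70752) = 5.70752 / 6.70752
theta = 0.8509

0.8509


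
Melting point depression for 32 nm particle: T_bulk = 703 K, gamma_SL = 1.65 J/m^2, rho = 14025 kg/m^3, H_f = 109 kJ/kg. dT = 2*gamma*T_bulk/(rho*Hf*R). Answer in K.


Radius R = 32/2 = 16 nm = 1.6e-08 m
Convert H_f = 109 kJ/kg = 109000 J/kg
dT = 2 * gamma_SL * T_bulk / (rho * H_f * R)
dT = 2 * 1.65 * 703 / (14025 * 109000 * 1.6e-08)
dT = 94.8 K

94.8
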